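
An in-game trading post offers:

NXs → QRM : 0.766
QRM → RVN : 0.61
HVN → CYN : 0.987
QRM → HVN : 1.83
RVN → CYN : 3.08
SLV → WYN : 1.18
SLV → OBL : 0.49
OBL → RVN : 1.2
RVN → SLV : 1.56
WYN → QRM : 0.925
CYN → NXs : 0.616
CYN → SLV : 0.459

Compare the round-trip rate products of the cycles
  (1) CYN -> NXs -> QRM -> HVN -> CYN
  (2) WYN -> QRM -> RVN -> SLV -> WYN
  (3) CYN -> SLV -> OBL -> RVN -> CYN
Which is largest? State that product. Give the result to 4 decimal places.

1.0387

(1) 0.616 × 0.766 × 1.83 × 0.987 = 0.85227
(2) 0.925 × 0.61 × 1.56 × 1.18 = 1.03867
(3) 0.459 × 0.49 × 1.2 × 3.08 = 0.83127
Highest is cycle (2) at 1.0387 (>1, arbitrage).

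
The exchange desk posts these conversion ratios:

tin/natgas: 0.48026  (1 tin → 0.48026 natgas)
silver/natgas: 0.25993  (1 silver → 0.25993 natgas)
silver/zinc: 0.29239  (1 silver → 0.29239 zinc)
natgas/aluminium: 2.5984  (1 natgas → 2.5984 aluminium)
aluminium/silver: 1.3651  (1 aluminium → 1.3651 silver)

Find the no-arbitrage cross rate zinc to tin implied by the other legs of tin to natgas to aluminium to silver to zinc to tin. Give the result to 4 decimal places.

Known legs of the cycle: 0.48026 × 2.5984 × 1.3651 × 0.29239 = 0.498091816002910976
For no arbitrage the full-cycle product must be 1, so the missing rate is 1 / 0.498091816002910976 ≈ 2.007662.

2.0077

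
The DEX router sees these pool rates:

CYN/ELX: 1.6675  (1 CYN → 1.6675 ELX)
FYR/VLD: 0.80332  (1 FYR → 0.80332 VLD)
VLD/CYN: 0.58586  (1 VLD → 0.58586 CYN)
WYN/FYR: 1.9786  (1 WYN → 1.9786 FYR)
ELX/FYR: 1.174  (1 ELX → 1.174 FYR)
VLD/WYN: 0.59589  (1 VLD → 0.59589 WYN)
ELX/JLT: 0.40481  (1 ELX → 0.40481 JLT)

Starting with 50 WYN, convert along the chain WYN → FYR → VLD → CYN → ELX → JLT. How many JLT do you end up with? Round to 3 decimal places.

50 WYN × 1.9786 = 98.93 FYR
98.93 FYR × 0.80332 = 79.4724476 VLD
79.4724476 VLD × 0.58586 = 46.559728150936 CYN
46.559728150936 CYN × 1.6675 = 77.63834669168578 ELX
77.63834669168578 ELX × 0.40481 = 31.4287791242613206018 JLT

31.429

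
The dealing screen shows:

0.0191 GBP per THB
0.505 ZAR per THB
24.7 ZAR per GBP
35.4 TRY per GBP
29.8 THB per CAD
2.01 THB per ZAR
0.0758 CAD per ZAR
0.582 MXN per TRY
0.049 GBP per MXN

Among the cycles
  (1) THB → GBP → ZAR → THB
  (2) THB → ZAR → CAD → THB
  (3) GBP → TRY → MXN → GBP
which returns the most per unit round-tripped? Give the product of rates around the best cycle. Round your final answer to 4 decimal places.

(1) 0.0191 × 24.7 × 2.01 = 0.94826
(2) 0.505 × 0.0758 × 29.8 = 1.14071
(3) 35.4 × 0.582 × 0.049 = 1.00954
Highest is cycle (2) at 1.1407 (>1, arbitrage).

1.1407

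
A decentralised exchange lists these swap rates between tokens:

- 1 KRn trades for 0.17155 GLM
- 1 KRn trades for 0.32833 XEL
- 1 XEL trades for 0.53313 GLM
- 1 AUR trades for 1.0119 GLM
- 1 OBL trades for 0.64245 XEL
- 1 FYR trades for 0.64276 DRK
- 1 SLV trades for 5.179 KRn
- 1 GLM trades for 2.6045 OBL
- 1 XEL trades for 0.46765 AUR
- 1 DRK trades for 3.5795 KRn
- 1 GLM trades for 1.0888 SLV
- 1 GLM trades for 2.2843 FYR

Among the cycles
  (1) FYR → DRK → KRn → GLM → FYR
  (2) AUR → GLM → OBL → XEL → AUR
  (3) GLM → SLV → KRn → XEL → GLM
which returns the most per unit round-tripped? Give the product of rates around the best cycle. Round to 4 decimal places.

(1) 0.64276 × 3.5795 × 0.17155 × 2.2843 = 0.90160
(2) 1.0119 × 2.6045 × 0.64245 × 0.46765 = 0.79181
(3) 1.0888 × 5.179 × 0.32833 × 0.53313 = 0.98705
Highest is cycle (3) at 0.9870 (≤1, no arbitrage).

0.9870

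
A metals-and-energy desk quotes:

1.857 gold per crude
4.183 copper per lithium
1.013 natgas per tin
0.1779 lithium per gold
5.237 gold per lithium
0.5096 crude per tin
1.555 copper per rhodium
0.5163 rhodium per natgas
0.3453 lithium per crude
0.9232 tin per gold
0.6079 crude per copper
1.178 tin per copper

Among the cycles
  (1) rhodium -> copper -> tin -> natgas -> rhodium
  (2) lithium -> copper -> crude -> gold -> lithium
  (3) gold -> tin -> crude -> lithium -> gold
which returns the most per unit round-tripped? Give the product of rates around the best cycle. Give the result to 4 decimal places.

0.9580

(1) 1.555 × 1.178 × 1.013 × 0.5163 = 0.95805
(2) 4.183 × 0.6079 × 1.857 × 0.1779 = 0.84006
(3) 0.9232 × 0.5096 × 0.3453 × 5.237 = 0.85075
Highest is cycle (1) at 0.9580 (≤1, no arbitrage).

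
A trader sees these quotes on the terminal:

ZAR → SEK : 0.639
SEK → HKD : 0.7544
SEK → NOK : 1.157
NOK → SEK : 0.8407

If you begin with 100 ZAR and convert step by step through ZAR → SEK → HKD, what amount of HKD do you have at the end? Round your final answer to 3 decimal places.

48.206

100 ZAR × 0.639 = 63.9 SEK
63.9 SEK × 0.7544 = 48.20616 HKD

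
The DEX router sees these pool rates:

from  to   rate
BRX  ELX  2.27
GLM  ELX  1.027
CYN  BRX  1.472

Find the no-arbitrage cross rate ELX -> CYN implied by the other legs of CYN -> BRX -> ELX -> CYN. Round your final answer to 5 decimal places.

0.29927

Known legs of the cycle: 1.472 × 2.27 = 3.34144
For no arbitrage the full-cycle product must be 1, so the missing rate is 1 / 3.34144 ≈ 0.2992722.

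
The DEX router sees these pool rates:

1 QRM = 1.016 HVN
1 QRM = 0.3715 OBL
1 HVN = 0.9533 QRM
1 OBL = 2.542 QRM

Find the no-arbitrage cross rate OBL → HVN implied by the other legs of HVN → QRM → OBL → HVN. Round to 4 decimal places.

2.8237

Known legs of the cycle: 0.9533 × 0.3715 = 0.35415095
For no arbitrage the full-cycle product must be 1, so the missing rate is 1 / 0.35415095 ≈ 2.823655.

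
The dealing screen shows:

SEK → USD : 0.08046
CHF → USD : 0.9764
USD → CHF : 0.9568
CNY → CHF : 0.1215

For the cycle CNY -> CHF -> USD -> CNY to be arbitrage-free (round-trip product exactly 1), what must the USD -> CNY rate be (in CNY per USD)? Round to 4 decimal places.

8.4294

Known legs of the cycle: 0.1215 × 0.9764 = 0.1186326
For no arbitrage the full-cycle product must be 1, so the missing rate is 1 / 0.1186326 ≈ 8.429386.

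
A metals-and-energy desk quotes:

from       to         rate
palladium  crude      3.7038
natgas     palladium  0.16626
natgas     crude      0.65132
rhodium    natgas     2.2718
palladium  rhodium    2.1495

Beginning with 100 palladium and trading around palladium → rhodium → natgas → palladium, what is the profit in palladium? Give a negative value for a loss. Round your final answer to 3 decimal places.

100 palladium × 2.1495 = 214.95 rhodium
214.95 rhodium × 2.2718 = 488.32341 natgas
488.32341 natgas × 0.16626 = 81.1886501466 palladium
Net change: 81.1886501466 − 100 = -18.8113498534 palladium

-18.811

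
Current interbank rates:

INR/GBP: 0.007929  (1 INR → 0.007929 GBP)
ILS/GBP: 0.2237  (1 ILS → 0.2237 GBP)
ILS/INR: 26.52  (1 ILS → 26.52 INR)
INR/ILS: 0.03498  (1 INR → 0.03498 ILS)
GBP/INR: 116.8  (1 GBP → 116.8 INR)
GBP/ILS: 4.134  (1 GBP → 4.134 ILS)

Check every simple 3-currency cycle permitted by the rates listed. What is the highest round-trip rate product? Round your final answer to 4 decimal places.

ILS→GBP→INR→ILS: 0.2237 × 116.8 × 0.03498 = 0.91396
ILS→INR→GBP→ILS: 26.52 × 0.007929 × 4.134 = 0.86929
Maximum is ILS→GBP→INR→ILS at 0.9140; no arbitrage — every cycle loses value.

0.9140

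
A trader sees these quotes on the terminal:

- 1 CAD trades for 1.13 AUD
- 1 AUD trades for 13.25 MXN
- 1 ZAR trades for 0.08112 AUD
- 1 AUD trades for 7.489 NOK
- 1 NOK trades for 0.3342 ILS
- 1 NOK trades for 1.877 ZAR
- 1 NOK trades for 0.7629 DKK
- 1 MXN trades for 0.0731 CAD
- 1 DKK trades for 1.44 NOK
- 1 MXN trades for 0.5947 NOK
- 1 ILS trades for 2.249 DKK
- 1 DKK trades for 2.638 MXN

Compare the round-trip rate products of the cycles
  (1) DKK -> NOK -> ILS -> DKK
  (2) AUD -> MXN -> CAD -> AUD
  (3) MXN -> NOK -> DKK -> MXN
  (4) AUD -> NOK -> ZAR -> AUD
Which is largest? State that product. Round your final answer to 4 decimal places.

1.1969

(1) 1.44 × 0.3342 × 2.249 = 1.08233
(2) 13.25 × 0.0731 × 1.13 = 1.09449
(3) 0.5947 × 0.7629 × 2.638 = 1.19685
(4) 7.489 × 1.877 × 0.08112 = 1.14029
Highest is cycle (3) at 1.1969 (>1, arbitrage).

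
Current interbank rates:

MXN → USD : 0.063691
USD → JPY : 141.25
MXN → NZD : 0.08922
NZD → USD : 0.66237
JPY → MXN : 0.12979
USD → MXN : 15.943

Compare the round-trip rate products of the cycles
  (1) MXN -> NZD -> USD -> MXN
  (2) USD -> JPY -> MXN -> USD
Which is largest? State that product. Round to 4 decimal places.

(1) 0.08922 × 0.66237 × 15.943 = 0.94218
(2) 141.25 × 0.12979 × 0.063691 = 1.16764
Highest is cycle (2) at 1.1676 (>1, arbitrage).

1.1676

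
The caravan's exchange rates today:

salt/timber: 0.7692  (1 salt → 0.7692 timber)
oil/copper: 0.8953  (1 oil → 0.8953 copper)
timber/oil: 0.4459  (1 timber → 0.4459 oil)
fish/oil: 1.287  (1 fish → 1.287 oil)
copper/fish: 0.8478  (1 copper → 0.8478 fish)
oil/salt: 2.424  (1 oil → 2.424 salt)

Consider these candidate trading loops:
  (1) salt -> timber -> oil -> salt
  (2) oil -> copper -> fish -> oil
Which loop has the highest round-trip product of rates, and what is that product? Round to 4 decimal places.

(1) 0.7692 × 0.4459 × 2.424 = 0.83140
(2) 0.8953 × 0.8478 × 1.287 = 0.97688
Highest is cycle (2) at 0.9769 (≤1, no arbitrage).

0.9769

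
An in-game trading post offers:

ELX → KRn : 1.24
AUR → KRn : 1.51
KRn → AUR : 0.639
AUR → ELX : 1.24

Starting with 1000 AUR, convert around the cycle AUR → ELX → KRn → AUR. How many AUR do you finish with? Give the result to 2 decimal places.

982.53

1000 AUR × 1.24 = 1240 ELX
1240 ELX × 1.24 = 1537.6 KRn
1537.6 KRn × 0.639 = 982.5264 AUR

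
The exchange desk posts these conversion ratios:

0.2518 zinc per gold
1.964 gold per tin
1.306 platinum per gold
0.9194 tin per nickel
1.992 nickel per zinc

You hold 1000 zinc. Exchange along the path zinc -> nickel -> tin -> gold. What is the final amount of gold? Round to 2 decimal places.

3596.96

1000 zinc × 1.992 = 1992 nickel
1992 nickel × 0.9194 = 1831.4448 tin
1831.4448 tin × 1.964 = 3596.9575872 gold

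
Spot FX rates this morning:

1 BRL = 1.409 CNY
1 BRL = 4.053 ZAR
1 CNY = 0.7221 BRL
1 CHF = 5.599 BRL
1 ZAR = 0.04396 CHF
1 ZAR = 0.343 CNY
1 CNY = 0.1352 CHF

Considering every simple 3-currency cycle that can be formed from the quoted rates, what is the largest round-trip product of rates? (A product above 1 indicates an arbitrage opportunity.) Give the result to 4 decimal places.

1.0666

CNY→CHF→BRL→CNY: 0.1352 × 5.599 × 1.409 = 1.06659
CNY→BRL→ZAR→CNY: 0.7221 × 4.053 × 0.343 = 1.00385
CHF→BRL→ZAR→CHF: 5.599 × 4.053 × 0.04396 = 0.99757
Maximum is CNY→CHF→BRL→CNY at 1.0666; arbitrage exists.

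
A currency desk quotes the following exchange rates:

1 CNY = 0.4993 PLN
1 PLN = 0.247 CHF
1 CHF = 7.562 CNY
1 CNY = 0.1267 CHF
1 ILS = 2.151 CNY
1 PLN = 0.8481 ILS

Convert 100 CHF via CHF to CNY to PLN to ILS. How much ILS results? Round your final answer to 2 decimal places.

320.22

100 CHF × 7.562 = 756.2 CNY
756.2 CNY × 0.4993 = 377.57066 PLN
377.57066 PLN × 0.8481 = 320.217676746 ILS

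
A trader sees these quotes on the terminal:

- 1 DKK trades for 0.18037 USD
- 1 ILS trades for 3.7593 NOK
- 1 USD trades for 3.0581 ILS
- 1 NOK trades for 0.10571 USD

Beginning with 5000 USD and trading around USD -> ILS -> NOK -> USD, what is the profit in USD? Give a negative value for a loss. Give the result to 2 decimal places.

1076.38

5000 USD × 3.0581 = 15290.5 ILS
15290.5 ILS × 3.7593 = 57481.57665 NOK
57481.57665 NOK × 0.10571 = 6076.3774676715 USD
Net change: 6076.3774676715 − 5000 = 1076.3774676715 USD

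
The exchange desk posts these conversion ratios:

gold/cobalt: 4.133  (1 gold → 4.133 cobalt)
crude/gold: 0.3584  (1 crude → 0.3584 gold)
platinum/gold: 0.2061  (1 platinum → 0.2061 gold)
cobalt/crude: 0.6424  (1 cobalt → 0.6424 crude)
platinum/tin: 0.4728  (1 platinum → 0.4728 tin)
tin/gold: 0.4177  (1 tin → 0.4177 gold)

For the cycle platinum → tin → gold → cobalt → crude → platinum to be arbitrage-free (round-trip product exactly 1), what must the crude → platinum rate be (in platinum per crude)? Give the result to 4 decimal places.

1.9072

Known legs of the cycle: 0.4728 × 0.4177 × 4.133 × 0.6424 = 0.524339868351552
For no arbitrage the full-cycle product must be 1, so the missing rate is 1 / 0.524339868351552 ≈ 1.907160.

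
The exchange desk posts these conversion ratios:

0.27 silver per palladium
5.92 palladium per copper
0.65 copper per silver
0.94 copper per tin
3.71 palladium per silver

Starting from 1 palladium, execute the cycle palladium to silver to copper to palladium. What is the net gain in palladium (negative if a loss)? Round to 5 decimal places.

0.03896

1 palladium × 0.27 = 0.27 silver
0.27 silver × 0.65 = 0.1755 copper
0.1755 copper × 5.92 = 1.03896 palladium
Net change: 1.03896 − 1 = 0.03896 palladium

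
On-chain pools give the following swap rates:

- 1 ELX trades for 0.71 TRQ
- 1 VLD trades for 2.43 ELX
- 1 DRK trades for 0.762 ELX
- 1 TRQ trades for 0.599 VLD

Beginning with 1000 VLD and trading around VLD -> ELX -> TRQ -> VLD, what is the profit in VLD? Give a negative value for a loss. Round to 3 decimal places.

1000 VLD × 2.43 = 2430 ELX
2430 ELX × 0.71 = 1725.3 TRQ
1725.3 TRQ × 0.599 = 1033.4547 VLD
Net change: 1033.4547 − 1000 = 33.4547 VLD

33.455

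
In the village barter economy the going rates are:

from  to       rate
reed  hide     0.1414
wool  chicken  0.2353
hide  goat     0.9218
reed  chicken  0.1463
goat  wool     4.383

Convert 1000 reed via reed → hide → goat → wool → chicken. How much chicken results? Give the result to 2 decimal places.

1000 reed × 0.1414 = 141.4 hide
141.4 hide × 0.9218 = 130.34252 goat
130.34252 goat × 4.383 = 571.29126516 wool
571.29126516 wool × 0.2353 = 134.424834692148 chicken

134.42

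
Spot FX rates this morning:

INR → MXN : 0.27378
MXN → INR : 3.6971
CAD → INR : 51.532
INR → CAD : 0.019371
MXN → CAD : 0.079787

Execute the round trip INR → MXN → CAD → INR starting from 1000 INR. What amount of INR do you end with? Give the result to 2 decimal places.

1000 INR × 0.27378 = 273.78 MXN
273.78 MXN × 0.079787 = 21.84408486 CAD
21.84408486 CAD × 51.532 = 1125.66938100552 INR

1125.67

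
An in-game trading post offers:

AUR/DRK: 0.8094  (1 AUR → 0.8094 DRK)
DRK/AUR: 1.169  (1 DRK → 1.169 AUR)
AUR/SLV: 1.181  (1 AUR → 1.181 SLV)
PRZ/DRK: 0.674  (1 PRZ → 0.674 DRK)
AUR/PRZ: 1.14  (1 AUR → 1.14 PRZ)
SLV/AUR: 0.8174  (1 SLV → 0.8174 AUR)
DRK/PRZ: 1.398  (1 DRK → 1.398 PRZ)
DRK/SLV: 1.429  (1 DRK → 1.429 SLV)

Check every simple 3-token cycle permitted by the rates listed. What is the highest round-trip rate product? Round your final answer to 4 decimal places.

SLV→AUR→DRK→SLV: 0.8174 × 0.8094 × 1.429 = 0.94543
DRK→AUR→PRZ→DRK: 1.169 × 1.14 × 0.674 = 0.89821
Maximum is SLV→AUR→DRK→SLV at 0.9454; no arbitrage — every cycle loses value.

0.9454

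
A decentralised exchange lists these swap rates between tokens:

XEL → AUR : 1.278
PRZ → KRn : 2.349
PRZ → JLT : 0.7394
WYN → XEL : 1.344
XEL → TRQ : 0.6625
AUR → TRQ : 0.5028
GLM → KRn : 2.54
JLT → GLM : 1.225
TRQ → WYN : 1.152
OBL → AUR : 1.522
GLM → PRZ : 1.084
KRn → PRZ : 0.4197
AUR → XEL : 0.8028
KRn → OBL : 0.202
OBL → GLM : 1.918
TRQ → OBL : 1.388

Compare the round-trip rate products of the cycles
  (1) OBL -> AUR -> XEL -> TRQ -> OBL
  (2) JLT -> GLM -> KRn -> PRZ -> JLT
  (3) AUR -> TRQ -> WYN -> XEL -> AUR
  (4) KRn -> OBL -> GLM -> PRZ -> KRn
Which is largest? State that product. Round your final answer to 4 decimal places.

1.1236

(1) 1.522 × 0.8028 × 0.6625 × 1.388 = 1.12356
(2) 1.225 × 2.54 × 0.4197 × 0.7394 = 0.96558
(3) 0.5028 × 1.152 × 1.344 × 1.278 = 0.99490
(4) 0.202 × 1.918 × 1.084 × 2.349 = 0.98653
Highest is cycle (1) at 1.1236 (>1, arbitrage).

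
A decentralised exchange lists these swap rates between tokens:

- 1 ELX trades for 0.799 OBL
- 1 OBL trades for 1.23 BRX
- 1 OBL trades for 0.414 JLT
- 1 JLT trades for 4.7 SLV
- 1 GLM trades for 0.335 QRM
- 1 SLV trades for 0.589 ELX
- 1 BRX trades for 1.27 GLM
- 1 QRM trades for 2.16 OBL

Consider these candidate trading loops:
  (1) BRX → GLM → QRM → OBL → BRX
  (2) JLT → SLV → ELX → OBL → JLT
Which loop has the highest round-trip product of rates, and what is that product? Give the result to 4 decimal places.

(1) 1.27 × 0.335 × 2.16 × 1.23 = 1.13034
(2) 4.7 × 0.589 × 0.799 × 0.414 = 0.91571
Highest is cycle (1) at 1.1303 (>1, arbitrage).

1.1303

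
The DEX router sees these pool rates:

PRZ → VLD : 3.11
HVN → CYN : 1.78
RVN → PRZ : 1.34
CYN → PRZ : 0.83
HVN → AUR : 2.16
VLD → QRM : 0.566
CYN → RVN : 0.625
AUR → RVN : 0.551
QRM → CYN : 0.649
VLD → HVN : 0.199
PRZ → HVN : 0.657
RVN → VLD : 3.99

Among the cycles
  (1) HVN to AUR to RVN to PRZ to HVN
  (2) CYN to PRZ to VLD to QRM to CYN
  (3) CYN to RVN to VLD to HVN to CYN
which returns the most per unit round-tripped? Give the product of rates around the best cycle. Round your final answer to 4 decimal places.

(1) 2.16 × 0.551 × 1.34 × 0.657 = 1.04779
(2) 0.83 × 3.11 × 0.566 × 0.649 = 0.94820
(3) 0.625 × 3.99 × 0.199 × 1.78 = 0.88334
Highest is cycle (1) at 1.0478 (>1, arbitrage).

1.0478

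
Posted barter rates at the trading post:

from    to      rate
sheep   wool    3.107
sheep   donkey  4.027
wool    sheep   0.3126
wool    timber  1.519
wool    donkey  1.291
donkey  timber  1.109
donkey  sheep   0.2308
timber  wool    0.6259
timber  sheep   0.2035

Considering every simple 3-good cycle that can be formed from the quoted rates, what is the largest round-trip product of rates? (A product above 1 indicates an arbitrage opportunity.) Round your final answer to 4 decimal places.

sheep→wool→timber→sheep: 3.107 × 1.519 × 0.2035 = 0.96042
sheep→wool→donkey→sheep: 3.107 × 1.291 × 0.2308 = 0.92577
sheep→donkey→timber→sheep: 4.027 × 1.109 × 0.2035 = 0.90882
timber→wool→donkey→timber: 0.6259 × 1.291 × 1.109 = 0.89611
Maximum is sheep→wool→timber→sheep at 0.9604; no arbitrage — every cycle loses value.

0.9604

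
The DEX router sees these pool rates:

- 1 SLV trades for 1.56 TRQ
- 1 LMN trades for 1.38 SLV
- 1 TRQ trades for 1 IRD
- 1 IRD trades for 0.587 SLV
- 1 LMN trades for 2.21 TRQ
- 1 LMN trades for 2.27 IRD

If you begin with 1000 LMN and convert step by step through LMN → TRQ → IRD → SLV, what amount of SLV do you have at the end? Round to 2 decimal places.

1297.27

1000 LMN × 2.21 = 2210 TRQ
2210 TRQ × 1 = 2210 IRD
2210 IRD × 0.587 = 1297.27 SLV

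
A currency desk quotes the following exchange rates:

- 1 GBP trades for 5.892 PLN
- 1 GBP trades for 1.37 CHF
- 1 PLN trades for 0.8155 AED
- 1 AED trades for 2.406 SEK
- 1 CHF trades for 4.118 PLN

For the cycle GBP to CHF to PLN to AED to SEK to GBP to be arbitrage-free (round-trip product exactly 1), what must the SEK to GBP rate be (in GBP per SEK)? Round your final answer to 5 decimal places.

0.09034

Known legs of the cycle: 1.37 × 4.118 × 0.8155 × 2.406 = 11.06946159438
For no arbitrage the full-cycle product must be 1, so the missing rate is 1 / 11.06946159438 ≈ 0.0903386.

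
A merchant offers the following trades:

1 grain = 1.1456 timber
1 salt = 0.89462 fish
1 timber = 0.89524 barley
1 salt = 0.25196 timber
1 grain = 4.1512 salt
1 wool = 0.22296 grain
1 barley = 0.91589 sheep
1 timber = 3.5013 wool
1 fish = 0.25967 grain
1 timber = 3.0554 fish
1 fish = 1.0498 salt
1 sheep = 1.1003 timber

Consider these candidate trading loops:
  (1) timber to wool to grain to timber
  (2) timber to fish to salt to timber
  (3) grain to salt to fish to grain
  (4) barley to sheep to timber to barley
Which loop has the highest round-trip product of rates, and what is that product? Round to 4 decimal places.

0.9643

(1) 3.5013 × 0.22296 × 1.1456 = 0.89431
(2) 3.0554 × 1.0498 × 0.25196 = 0.80818
(3) 4.1512 × 0.89462 × 0.25967 = 0.96435
(4) 0.91589 × 1.1003 × 0.89524 = 0.90218
Highest is cycle (3) at 0.9643 (≤1, no arbitrage).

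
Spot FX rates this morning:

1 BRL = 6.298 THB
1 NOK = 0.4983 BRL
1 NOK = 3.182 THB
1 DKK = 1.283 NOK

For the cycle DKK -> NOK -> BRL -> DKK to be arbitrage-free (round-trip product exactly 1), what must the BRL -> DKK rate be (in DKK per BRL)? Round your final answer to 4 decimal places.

1.5642

Known legs of the cycle: 1.283 × 0.4983 = 0.6393189
For no arbitrage the full-cycle product must be 1, so the missing rate is 1 / 0.6393189 ≈ 1.564165.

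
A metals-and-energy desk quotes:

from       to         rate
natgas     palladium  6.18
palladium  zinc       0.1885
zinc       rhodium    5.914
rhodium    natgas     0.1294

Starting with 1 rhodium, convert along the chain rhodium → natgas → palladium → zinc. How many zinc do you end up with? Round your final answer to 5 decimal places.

1 rhodium × 0.1294 = 0.1294 natgas
0.1294 natgas × 6.18 = 0.799692 palladium
0.799692 palladium × 0.1885 = 0.150741942 zinc

0.15074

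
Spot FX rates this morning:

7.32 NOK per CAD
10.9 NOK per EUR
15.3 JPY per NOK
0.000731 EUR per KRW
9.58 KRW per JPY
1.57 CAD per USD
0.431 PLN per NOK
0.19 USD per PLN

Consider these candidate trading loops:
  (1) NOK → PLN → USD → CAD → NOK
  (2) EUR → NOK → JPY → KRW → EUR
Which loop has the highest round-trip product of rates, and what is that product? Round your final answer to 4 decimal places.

(1) 0.431 × 0.19 × 1.57 × 7.32 = 0.94111
(2) 10.9 × 15.3 × 9.58 × 0.000731 = 1.16789
Highest is cycle (2) at 1.1679 (>1, arbitrage).

1.1679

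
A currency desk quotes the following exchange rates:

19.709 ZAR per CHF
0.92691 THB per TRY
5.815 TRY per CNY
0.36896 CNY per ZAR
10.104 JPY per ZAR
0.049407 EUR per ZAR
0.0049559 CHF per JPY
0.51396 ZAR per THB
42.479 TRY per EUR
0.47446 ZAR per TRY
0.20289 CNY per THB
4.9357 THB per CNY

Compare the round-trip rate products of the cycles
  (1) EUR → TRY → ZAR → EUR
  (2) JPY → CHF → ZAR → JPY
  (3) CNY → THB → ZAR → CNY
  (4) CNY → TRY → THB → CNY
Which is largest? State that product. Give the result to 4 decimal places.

(1) 42.479 × 0.47446 × 0.049407 = 0.99578
(2) 0.0049559 × 19.709 × 10.104 = 0.98692
(3) 4.9357 × 0.51396 × 0.36896 = 0.93596
(4) 5.815 × 0.92691 × 0.20289 = 1.09357
Highest is cycle (4) at 1.0936 (>1, arbitrage).

1.0936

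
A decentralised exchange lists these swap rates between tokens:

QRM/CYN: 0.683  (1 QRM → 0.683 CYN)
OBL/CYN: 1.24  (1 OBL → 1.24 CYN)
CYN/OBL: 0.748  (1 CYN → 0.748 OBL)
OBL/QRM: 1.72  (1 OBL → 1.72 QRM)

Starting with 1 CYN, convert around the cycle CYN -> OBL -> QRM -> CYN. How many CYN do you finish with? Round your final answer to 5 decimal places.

0.87872

1 CYN × 0.748 = 0.748 OBL
0.748 OBL × 1.72 = 1.28656 QRM
1.28656 QRM × 0.683 = 0.87872048 CYN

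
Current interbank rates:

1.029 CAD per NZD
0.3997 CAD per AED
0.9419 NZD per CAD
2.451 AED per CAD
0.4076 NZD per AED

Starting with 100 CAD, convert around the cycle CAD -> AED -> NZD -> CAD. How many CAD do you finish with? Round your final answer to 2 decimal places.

102.80

100 CAD × 2.451 = 245.1 AED
245.1 AED × 0.4076 = 99.90276 NZD
99.90276 NZD × 1.029 = 102.79994004 CAD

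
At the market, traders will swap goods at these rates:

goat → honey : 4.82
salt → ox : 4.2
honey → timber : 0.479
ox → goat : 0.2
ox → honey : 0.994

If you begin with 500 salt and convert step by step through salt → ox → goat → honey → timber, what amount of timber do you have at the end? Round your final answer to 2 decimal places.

969.69

500 salt × 4.2 = 2100 ox
2100 ox × 0.2 = 420 goat
420 goat × 4.82 = 2024.4 honey
2024.4 honey × 0.479 = 969.6876 timber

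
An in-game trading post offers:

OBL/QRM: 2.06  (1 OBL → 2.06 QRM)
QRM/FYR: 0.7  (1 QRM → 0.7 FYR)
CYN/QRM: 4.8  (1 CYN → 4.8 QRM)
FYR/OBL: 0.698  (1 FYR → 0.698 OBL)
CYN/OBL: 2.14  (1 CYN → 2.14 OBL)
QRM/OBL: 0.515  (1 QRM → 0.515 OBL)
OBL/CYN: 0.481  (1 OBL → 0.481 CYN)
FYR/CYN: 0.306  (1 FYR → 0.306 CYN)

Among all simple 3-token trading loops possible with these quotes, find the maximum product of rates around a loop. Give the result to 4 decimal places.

1.1890

CYN→QRM→OBL→CYN: 4.8 × 0.515 × 0.481 = 1.18903
CYN→QRM→FYR→CYN: 4.8 × 0.7 × 0.306 = 1.02816
OBL→QRM→FYR→OBL: 2.06 × 0.7 × 0.698 = 1.00652
Maximum is CYN→QRM→OBL→CYN at 1.1890; arbitrage exists.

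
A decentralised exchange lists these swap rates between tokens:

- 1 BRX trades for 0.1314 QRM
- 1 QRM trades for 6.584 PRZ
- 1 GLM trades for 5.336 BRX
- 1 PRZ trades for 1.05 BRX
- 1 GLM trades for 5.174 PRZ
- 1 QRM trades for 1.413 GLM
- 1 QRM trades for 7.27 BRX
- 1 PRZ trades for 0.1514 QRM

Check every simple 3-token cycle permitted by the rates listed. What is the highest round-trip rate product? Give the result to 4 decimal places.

PRZ→QRM→GLM→PRZ: 0.1514 × 1.413 × 5.174 = 1.10686
GLM→BRX→QRM→GLM: 5.336 × 0.1314 × 1.413 = 0.99073
PRZ→BRX→QRM→PRZ: 1.05 × 0.1314 × 6.584 = 0.90839
Maximum is PRZ→QRM→GLM→PRZ at 1.1069; arbitrage exists.

1.1069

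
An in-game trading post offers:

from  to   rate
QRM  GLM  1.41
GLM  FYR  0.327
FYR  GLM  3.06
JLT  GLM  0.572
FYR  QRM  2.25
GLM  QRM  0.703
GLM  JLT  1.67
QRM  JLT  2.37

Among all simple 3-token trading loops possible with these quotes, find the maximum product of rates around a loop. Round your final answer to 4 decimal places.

GLM→FYR→QRM→GLM: 0.327 × 2.25 × 1.41 = 1.03741
GLM→QRM→JLT→GLM: 0.703 × 2.37 × 0.572 = 0.95301
Maximum is GLM→FYR→QRM→GLM at 1.0374; arbitrage exists.

1.0374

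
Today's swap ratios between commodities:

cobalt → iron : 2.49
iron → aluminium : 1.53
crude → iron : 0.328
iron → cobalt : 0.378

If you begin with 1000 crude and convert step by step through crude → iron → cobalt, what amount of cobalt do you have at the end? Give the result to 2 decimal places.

123.98

1000 crude × 0.328 = 328 iron
328 iron × 0.378 = 123.984 cobalt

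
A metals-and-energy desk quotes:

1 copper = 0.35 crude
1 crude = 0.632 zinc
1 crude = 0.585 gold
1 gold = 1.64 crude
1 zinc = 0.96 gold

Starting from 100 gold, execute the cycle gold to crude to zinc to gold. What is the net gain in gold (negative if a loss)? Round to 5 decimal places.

100 gold × 1.64 = 164 crude
164 crude × 0.632 = 103.648 zinc
103.648 zinc × 0.96 = 99.50208 gold
Net change: 99.50208 − 100 = -0.49792 gold

-0.49792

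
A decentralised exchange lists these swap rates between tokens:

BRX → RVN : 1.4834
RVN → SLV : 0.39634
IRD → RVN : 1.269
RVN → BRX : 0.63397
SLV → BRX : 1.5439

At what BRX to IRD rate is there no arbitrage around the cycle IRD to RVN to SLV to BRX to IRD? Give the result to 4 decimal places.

1.2878

Known legs of the cycle: 1.269 × 0.39634 × 1.5439 = 0.776512934694
For no arbitrage the full-cycle product must be 1, so the missing rate is 1 / 0.776512934694 ≈ 1.287809.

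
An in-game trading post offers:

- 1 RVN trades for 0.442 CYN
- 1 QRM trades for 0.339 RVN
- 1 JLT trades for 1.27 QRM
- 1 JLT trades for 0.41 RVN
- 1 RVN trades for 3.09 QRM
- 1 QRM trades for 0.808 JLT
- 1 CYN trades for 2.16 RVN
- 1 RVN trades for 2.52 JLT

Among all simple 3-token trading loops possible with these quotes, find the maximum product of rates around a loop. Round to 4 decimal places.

QRM→RVN→JLT→QRM: 0.339 × 2.52 × 1.27 = 1.08494
QRM→JLT→RVN→QRM: 0.808 × 0.41 × 3.09 = 1.02366
Maximum is QRM→RVN→JLT→QRM at 1.0849; arbitrage exists.

1.0849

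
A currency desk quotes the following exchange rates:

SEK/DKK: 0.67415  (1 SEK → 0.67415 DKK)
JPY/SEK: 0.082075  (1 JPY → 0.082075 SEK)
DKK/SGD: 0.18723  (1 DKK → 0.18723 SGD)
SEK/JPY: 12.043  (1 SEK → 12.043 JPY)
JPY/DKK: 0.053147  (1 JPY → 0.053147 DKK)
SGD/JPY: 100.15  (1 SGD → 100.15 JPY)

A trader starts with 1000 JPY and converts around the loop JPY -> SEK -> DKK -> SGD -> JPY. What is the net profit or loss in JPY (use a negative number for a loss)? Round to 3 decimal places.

37.514

1000 JPY × 0.082075 = 82.075 SEK
82.075 SEK × 0.67415 = 55.33086125 DKK
55.33086125 DKK × 0.18723 = 10.3595971518375 SGD
10.3595971518375 SGD × 100.15 = 1037.513654756525625 JPY
Net change: 1037.513654756525625 − 1000 = 37.513654756525625 JPY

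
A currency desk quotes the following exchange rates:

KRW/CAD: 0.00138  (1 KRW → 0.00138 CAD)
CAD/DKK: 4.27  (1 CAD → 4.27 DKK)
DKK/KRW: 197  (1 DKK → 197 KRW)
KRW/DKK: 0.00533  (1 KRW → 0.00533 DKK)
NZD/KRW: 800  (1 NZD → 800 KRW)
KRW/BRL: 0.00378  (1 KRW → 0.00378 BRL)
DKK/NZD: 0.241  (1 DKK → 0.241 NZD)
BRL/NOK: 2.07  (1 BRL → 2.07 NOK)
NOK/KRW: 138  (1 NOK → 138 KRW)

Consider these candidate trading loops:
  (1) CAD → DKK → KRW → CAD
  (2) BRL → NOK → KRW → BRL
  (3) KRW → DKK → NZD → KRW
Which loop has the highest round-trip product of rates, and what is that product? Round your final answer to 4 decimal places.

(1) 4.27 × 197 × 0.00138 = 1.16084
(2) 2.07 × 138 × 0.00378 = 1.07979
(3) 0.00533 × 0.241 × 800 = 1.02762
Highest is cycle (1) at 1.1608 (>1, arbitrage).

1.1608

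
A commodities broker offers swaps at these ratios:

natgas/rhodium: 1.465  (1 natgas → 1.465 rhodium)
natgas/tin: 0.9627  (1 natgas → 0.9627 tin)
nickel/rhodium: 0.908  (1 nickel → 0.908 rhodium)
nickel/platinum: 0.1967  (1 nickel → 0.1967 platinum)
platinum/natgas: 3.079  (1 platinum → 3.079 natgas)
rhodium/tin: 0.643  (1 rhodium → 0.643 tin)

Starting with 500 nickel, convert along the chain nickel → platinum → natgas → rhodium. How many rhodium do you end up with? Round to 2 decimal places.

443.63

500 nickel × 0.1967 = 98.35 platinum
98.35 platinum × 3.079 = 302.81965 natgas
302.81965 natgas × 1.465 = 443.63078725 rhodium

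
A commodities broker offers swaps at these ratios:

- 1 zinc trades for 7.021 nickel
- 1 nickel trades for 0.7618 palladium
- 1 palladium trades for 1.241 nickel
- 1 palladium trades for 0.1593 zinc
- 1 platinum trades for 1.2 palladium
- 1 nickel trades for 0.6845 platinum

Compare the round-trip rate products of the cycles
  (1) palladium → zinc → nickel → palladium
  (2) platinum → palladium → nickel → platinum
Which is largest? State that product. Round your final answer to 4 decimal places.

(1) 0.1593 × 7.021 × 0.7618 = 0.85203
(2) 1.2 × 1.241 × 0.6845 = 1.01936
Highest is cycle (2) at 1.0194 (>1, arbitrage).

1.0194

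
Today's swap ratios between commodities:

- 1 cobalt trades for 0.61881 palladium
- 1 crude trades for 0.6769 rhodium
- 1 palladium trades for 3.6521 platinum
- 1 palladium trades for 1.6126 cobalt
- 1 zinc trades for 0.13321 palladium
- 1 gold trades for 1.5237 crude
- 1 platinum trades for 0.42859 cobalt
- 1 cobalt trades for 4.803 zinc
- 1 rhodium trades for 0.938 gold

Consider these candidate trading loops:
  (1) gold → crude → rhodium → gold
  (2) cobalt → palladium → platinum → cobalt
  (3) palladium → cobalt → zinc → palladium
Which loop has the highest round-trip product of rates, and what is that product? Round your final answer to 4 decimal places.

1.0318

(1) 1.5237 × 0.6769 × 0.938 = 0.96745
(2) 0.61881 × 3.6521 × 0.42859 = 0.96859
(3) 1.6126 × 4.803 × 0.13321 = 1.03175
Highest is cycle (3) at 1.0318 (>1, arbitrage).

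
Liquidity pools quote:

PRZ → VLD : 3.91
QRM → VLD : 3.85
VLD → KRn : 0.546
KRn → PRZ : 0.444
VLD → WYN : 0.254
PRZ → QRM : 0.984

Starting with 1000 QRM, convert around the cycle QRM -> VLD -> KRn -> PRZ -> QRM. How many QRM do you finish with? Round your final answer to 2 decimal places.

1000 QRM × 3.85 = 3850 VLD
3850 VLD × 0.546 = 2102.1 KRn
2102.1 KRn × 0.444 = 933.3324 PRZ
933.3324 PRZ × 0.984 = 918.3990816 QRM

918.40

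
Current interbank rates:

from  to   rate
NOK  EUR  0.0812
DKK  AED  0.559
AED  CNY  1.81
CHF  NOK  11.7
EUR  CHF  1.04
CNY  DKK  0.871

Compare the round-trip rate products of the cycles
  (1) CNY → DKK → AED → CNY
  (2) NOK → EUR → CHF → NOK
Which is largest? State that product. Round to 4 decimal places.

(1) 0.871 × 0.559 × 1.81 = 0.88127
(2) 0.0812 × 1.04 × 11.7 = 0.98804
Highest is cycle (2) at 0.9880 (≤1, no arbitrage).

0.9880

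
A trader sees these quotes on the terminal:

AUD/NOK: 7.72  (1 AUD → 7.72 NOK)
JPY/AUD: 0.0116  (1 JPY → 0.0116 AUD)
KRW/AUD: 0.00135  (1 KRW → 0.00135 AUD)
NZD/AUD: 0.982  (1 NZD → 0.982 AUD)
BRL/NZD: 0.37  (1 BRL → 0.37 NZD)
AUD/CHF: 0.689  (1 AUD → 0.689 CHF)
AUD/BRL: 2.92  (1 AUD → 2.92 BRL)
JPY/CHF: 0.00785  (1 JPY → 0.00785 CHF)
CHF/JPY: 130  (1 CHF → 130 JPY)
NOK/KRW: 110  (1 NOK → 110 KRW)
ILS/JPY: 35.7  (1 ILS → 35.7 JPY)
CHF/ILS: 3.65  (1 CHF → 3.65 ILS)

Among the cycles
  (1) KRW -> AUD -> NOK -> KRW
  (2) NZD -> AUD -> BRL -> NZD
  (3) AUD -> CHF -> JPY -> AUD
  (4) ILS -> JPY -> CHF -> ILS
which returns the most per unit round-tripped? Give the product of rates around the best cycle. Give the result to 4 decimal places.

1.1464

(1) 0.00135 × 7.72 × 110 = 1.14642
(2) 0.982 × 2.92 × 0.37 = 1.06095
(3) 0.689 × 130 × 0.0116 = 1.03901
(4) 35.7 × 0.00785 × 3.65 = 1.02289
Highest is cycle (1) at 1.1464 (>1, arbitrage).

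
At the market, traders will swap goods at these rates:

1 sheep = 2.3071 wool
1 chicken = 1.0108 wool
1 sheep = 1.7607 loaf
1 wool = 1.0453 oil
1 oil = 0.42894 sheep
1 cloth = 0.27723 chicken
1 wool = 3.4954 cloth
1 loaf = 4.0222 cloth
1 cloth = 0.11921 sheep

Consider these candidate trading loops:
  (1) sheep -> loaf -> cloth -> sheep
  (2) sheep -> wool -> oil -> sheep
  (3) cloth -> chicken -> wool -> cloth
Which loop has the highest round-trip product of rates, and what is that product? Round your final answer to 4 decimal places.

1.0344

(1) 1.7607 × 4.0222 × 0.11921 = 0.84423
(2) 2.3071 × 1.0453 × 0.42894 = 1.03444
(3) 0.27723 × 1.0108 × 3.4954 = 0.97950
Highest is cycle (2) at 1.0344 (>1, arbitrage).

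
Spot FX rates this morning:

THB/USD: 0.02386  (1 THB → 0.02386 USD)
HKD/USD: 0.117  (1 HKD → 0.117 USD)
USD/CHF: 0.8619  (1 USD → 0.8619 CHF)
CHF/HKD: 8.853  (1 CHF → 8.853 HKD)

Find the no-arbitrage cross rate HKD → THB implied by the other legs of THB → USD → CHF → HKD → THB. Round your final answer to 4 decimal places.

Known legs of the cycle: 0.02386 × 0.8619 × 8.853 = 0.182061360702
For no arbitrage the full-cycle product must be 1, so the missing rate is 1 / 0.182061360702 ≈ 5.492654.

5.4927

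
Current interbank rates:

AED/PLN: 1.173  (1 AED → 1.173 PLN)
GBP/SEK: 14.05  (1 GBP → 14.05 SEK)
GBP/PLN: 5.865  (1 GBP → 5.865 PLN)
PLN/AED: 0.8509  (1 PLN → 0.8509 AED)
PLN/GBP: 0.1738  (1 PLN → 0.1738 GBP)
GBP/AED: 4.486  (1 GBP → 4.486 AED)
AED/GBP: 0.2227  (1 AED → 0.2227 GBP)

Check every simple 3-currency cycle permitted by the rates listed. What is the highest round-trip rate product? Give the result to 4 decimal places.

GBP→PLN→AED→GBP: 5.865 × 0.8509 × 0.2227 = 1.11139
GBP→AED→PLN→GBP: 4.486 × 1.173 × 0.1738 = 0.91455
Maximum is GBP→PLN→AED→GBP at 1.1114; arbitrage exists.

1.1114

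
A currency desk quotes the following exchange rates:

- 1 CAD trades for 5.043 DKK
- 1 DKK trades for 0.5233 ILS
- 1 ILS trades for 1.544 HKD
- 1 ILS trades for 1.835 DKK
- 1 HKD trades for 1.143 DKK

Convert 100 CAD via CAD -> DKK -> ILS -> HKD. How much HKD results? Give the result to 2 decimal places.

100 CAD × 5.043 = 504.3 DKK
504.3 DKK × 0.5233 = 263.90019 ILS
263.90019 ILS × 1.544 = 407.46189336 HKD

407.46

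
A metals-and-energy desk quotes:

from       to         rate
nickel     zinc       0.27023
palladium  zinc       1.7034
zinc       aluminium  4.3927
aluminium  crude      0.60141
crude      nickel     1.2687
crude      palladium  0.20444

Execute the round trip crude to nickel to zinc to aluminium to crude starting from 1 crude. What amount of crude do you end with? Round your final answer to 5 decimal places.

1 crude × 1.2687 = 1.2687 nickel
1.2687 nickel × 0.27023 = 0.342840801 zinc
0.342840801 zinc × 4.3927 = 1.5059967865527 aluminium
1.5059967865527 aluminium × 0.60141 = 0.905721527400659307 crude

0.90572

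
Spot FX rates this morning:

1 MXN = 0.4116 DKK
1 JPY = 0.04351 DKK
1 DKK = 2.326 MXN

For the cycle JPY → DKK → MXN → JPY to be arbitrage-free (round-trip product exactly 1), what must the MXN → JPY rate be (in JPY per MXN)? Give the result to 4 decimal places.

Known legs of the cycle: 0.04351 × 2.326 = 0.10120426
For no arbitrage the full-cycle product must be 1, so the missing rate is 1 / 0.10120426 ≈ 9.881007.

9.8810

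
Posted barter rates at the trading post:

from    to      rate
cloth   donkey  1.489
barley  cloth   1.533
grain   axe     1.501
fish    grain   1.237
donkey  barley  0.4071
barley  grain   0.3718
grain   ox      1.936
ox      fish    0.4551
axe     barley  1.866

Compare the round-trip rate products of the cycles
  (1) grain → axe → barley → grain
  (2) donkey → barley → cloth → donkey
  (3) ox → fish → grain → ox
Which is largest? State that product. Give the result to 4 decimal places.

1.0899

(1) 1.501 × 1.866 × 0.3718 = 1.04136
(2) 0.4071 × 1.533 × 1.489 = 0.92926
(3) 0.4551 × 1.237 × 1.936 = 1.08989
Highest is cycle (3) at 1.0899 (>1, arbitrage).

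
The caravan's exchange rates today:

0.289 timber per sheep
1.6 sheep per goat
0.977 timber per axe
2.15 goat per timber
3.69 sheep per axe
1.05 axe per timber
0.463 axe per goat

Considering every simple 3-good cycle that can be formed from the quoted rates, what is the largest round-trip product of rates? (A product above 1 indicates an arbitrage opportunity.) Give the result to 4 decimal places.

1.1197

sheep→timber→axe→sheep: 0.289 × 1.05 × 3.69 = 1.11973
sheep→timber→goat→sheep: 0.289 × 2.15 × 1.6 = 0.99416
timber→goat→axe→timber: 2.15 × 0.463 × 0.977 = 0.97255
Maximum is sheep→timber→axe→sheep at 1.1197; arbitrage exists.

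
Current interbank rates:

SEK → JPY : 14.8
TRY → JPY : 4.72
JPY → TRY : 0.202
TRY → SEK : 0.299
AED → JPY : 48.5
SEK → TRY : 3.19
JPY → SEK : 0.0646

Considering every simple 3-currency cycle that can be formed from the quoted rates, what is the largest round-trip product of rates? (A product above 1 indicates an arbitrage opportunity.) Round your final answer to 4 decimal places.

TRY→JPY→SEK→TRY: 4.72 × 0.0646 × 3.19 = 0.97267
TRY→SEK→JPY→TRY: 0.299 × 14.8 × 0.202 = 0.89389
Maximum is TRY→JPY→SEK→TRY at 0.9727; no arbitrage — every cycle loses value.

0.9727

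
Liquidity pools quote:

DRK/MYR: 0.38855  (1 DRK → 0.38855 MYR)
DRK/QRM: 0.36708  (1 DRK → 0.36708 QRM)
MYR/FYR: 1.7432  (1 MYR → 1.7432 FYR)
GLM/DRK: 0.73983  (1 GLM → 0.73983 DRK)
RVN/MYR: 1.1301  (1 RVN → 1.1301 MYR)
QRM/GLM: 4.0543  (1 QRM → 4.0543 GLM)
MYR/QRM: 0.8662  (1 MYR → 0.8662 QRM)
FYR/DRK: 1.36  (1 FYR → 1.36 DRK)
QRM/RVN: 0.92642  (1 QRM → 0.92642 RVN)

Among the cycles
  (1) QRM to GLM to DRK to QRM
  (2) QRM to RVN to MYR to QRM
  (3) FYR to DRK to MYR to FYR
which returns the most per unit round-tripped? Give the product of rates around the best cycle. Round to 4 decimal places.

1.1011

(1) 4.0543 × 0.73983 × 0.36708 = 1.10105
(2) 0.92642 × 1.1301 × 0.8662 = 0.90687
(3) 1.36 × 0.38855 × 1.7432 = 0.92116
Highest is cycle (1) at 1.1011 (>1, arbitrage).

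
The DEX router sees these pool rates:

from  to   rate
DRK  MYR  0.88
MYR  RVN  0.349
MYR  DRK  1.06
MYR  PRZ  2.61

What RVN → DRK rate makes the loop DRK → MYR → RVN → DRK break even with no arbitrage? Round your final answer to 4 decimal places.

3.2561

Known legs of the cycle: 0.88 × 0.349 = 0.30712
For no arbitrage the full-cycle product must be 1, so the missing rate is 1 / 0.30712 ≈ 3.256056.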